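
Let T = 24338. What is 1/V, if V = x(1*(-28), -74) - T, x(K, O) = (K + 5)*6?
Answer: -1/24476 ≈ -4.0856e-5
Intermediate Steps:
x(K, O) = 30 + 6*K (x(K, O) = (5 + K)*6 = 30 + 6*K)
V = -24476 (V = (30 + 6*(1*(-28))) - 1*24338 = (30 + 6*(-28)) - 24338 = (30 - 168) - 24338 = -138 - 24338 = -24476)
1/V = 1/(-24476) = -1/24476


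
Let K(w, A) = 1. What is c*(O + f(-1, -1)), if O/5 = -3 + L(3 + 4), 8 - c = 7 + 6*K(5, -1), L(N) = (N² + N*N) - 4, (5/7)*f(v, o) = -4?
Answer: -2247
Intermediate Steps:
f(v, o) = -28/5 (f(v, o) = (7/5)*(-4) = -28/5)
L(N) = -4 + 2*N² (L(N) = (N² + N²) - 4 = 2*N² - 4 = -4 + 2*N²)
c = -5 (c = 8 - (7 + 6*1) = 8 - (7 + 6) = 8 - 1*13 = 8 - 13 = -5)
O = 455 (O = 5*(-3 + (-4 + 2*(3 + 4)²)) = 5*(-3 + (-4 + 2*7²)) = 5*(-3 + (-4 + 2*49)) = 5*(-3 + (-4 + 98)) = 5*(-3 + 94) = 5*91 = 455)
c*(O + f(-1, -1)) = -5*(455 - 28/5) = -5*2247/5 = -2247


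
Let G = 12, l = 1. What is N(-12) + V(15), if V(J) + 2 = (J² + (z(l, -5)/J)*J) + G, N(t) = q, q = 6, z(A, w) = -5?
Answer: 236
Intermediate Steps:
N(t) = 6
V(J) = 5 + J² (V(J) = -2 + ((J² + (-5/J)*J) + 12) = -2 + ((J² - 5) + 12) = -2 + ((-5 + J²) + 12) = -2 + (7 + J²) = 5 + J²)
N(-12) + V(15) = 6 + (5 + 15²) = 6 + (5 + 225) = 6 + 230 = 236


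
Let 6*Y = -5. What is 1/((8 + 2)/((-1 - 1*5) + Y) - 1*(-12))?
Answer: 41/432 ≈ 0.094907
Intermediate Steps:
Y = -5/6 (Y = (1/6)*(-5) = -5/6 ≈ -0.83333)
1/((8 + 2)/((-1 - 1*5) + Y) - 1*(-12)) = 1/((8 + 2)/((-1 - 1*5) - 5/6) - 1*(-12)) = 1/(10/((-1 - 5) - 5/6) + 12) = 1/(10/(-6 - 5/6) + 12) = 1/(10/(-41/6) + 12) = 1/(10*(-6/41) + 12) = 1/(-60/41 + 12) = 1/(432/41) = 41/432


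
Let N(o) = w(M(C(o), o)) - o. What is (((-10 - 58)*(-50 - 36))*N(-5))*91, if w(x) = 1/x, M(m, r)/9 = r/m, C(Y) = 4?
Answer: 117609128/45 ≈ 2.6135e+6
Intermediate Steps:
M(m, r) = 9*r/m (M(m, r) = 9*(r/m) = 9*r/m)
w(x) = 1/x
N(o) = -o + 4/(9*o) (N(o) = 1/(9*o/4) - o = 4/(9*o) - o = -o + 4/(9*o))
(((-10 - 58)*(-50 - 36))*N(-5))*91 = (((-10 - 58)*(-50 - 36))*(-1*(-5) + (4/9)/(-5)))*91 = ((-68*(-86))*(5 + (4/9)*(-⅕)))*91 = (5848*(5 - 4/45))*91 = (5848*(221/45))*91 = (1292408/45)*91 = 117609128/45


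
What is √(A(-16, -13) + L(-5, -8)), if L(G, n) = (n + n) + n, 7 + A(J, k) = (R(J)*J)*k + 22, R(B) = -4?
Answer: 29*I ≈ 29.0*I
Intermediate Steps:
A(J, k) = 15 - 4*J*k (A(J, k) = -7 + ((-4*J)*k + 22) = -7 + (-4*J*k + 22) = -7 + (22 - 4*J*k) = 15 - 4*J*k)
L(G, n) = 3*n (L(G, n) = 2*n + n = 3*n)
√(A(-16, -13) + L(-5, -8)) = √((15 - 4*(-16)*(-13)) + 3*(-8)) = √((15 - 832) - 24) = √(-817 - 24) = √(-841) = 29*I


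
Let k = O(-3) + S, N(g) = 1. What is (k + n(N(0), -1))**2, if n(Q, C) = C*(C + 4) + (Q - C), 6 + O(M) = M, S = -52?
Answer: 3844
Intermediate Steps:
O(M) = -6 + M
n(Q, C) = Q - C + C*(4 + C) (n(Q, C) = C*(4 + C) + (Q - C) = Q - C + C*(4 + C))
k = -61 (k = (-6 - 3) - 52 = -9 - 52 = -61)
(k + n(N(0), -1))**2 = (-61 + (1 + (-1)**2 + 3*(-1)))**2 = (-61 + (1 + 1 - 3))**2 = (-61 - 1)**2 = (-62)**2 = 3844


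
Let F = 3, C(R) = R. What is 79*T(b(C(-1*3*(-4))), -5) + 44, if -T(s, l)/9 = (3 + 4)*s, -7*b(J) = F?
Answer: 2177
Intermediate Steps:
b(J) = -3/7 (b(J) = -⅐*3 = -3/7)
T(s, l) = -63*s (T(s, l) = -9*(3 + 4)*s = -63*s)
79*T(b(C(-1*3*(-4))), -5) + 44 = 79*(-63*(-3/7)) + 44 = 79*27 + 44 = 2133 + 44 = 2177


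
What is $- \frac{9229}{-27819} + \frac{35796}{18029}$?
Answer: $\frac{105654415}{45595341} \approx 2.3172$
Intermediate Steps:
$- \frac{9229}{-27819} + \frac{35796}{18029} = \left(-9229\right) \left(- \frac{1}{27819}\right) + 35796 \cdot \frac{1}{18029} = \frac{839}{2529} + \frac{35796}{18029} = \frac{105654415}{45595341}$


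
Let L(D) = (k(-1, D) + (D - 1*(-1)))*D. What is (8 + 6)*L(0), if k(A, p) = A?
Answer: 0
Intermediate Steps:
L(D) = D**2 (L(D) = (-1 + (D - 1*(-1)))*D = (-1 + (D + 1))*D = (-1 + (1 + D))*D = D*D = D**2)
(8 + 6)*L(0) = (8 + 6)*0**2 = 14*0 = 0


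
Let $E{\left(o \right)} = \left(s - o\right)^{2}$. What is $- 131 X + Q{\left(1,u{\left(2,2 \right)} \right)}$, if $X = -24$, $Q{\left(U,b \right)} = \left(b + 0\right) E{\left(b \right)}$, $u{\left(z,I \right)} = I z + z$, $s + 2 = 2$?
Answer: $3360$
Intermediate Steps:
$s = 0$ ($s = -2 + 2 = 0$)
$u{\left(z,I \right)} = z + I z$
$E{\left(o \right)} = o^{2}$ ($E{\left(o \right)} = \left(0 - o\right)^{2} = \left(- o\right)^{2} = o^{2}$)
$Q{\left(U,b \right)} = b^{3}$ ($Q{\left(U,b \right)} = \left(b + 0\right) b^{2} = b b^{2} = b^{3}$)
$- 131 X + Q{\left(1,u{\left(2,2 \right)} \right)} = \left(-131\right) \left(-24\right) + \left(2 \left(1 + 2\right)\right)^{3} = 3144 + \left(2 \cdot 3\right)^{3} = 3144 + 6^{3} = 3144 + 216 = 3360$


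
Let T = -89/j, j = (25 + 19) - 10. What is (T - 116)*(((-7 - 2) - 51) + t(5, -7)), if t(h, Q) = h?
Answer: 221815/34 ≈ 6524.0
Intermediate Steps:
j = 34 (j = 44 - 10 = 34)
T = -89/34 ≈ -2.6176
(T - 116)*(((-7 - 2) - 51) + t(5, -7)) = (-89/34 - 116)*(((-7 - 2) - 51) + 5) = -4033*((-9 - 51) + 5)/34 = -4033*(-60 + 5)/34 = -4033/34*(-55) = 221815/34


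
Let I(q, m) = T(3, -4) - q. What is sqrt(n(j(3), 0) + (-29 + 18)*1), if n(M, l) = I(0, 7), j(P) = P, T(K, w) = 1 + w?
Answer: I*sqrt(14) ≈ 3.7417*I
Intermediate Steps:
I(q, m) = -3 - q (I(q, m) = (1 - 4) - q = -3 - q)
n(M, l) = -3 (n(M, l) = -3 - 1*0 = -3 + 0 = -3)
sqrt(n(j(3), 0) + (-29 + 18)*1) = sqrt(-3 + (-29 + 18)*1) = sqrt(-3 - 11*1) = sqrt(-3 - 11) = sqrt(-14) = I*sqrt(14)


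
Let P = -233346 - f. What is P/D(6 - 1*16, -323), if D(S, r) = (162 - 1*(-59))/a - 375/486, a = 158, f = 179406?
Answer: -2641200048/4013 ≈ -6.5816e+5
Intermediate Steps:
P = -412752 (P = -233346 - 1*179406 = -233346 - 179406 = -412752)
D(S, r) = 4013/6399 (D(S, r) = (162 - 1*(-59))/158 - 375/486 = (162 + 59)*(1/158) - 375*1/486 = 221*(1/158) - 125/162 = 221/158 - 125/162 = 4013/6399)
P/D(6 - 1*16, -323) = -412752/4013/6399 = -412752*6399/4013 = -2641200048/4013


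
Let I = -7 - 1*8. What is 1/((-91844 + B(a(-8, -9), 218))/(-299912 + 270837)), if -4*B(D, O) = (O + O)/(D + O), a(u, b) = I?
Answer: 5902225/18644441 ≈ 0.31657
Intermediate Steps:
I = -15 (I = -7 - 8 = -15)
a(u, b) = -15
B(D, O) = -O/(2*(D + O)) (B(D, O) = -(O + O)/(4*(D + O)) = -2*O/(4*(D + O)) = -O/(2*(D + O)))
1/((-91844 + B(a(-8, -9), 218))/(-299912 + 270837)) = 1/((-91844 - 1*218/(2*(-15) + 2*218))/(-299912 + 270837)) = 1/((-91844 - 1*218/(-30 + 436))/(-29075)) = 1/((-91844 - 1*218/406)*(-1/29075)) = 1/((-91844 - 1*218*1/406)*(-1/29075)) = 1/((-91844 - 109/203)*(-1/29075)) = 1/(-18644441/203*(-1/29075)) = 1/(18644441/5902225) = 5902225/18644441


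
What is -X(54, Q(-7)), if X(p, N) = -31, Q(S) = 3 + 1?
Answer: 31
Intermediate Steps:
Q(S) = 4
-X(54, Q(-7)) = -1*(-31) = 31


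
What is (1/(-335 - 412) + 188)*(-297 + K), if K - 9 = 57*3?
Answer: -1825655/83 ≈ -21996.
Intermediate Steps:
K = 180 (K = 9 + 57*3 = 9 + 171 = 180)
(1/(-335 - 412) + 188)*(-297 + K) = (1/(-335 - 412) + 188)*(-297 + 180) = (1/(-747) + 188)*(-117) = (-1/747 + 188)*(-117) = (140435/747)*(-117) = -1825655/83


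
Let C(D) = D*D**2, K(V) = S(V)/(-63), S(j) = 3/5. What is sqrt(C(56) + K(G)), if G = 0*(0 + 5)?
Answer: sqrt(1936166295)/105 ≈ 419.07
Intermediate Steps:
S(j) = 3/5 (S(j) = 3*(1/5) = 3/5)
G = 0 (G = 0*5 = 0)
K(V) = -1/105 (K(V) = (3/5)/(-63) = (3/5)*(-1/63) = -1/105)
C(D) = D**3
sqrt(C(56) + K(G)) = sqrt(56**3 - 1/105) = sqrt(175616 - 1/105) = sqrt(18439679/105) = sqrt(1936166295)/105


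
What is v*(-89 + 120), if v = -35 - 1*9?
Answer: -1364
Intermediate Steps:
v = -44 (v = -35 - 9 = -44)
v*(-89 + 120) = -44*(-89 + 120) = -44*31 = -1364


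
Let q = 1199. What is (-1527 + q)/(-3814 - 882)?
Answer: 41/587 ≈ 0.069847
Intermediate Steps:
(-1527 + q)/(-3814 - 882) = (-1527 + 1199)/(-3814 - 882) = -328/(-4696) = -328*(-1/4696) = 41/587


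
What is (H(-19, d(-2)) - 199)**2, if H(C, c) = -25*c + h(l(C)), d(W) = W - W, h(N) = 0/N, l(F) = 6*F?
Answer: 39601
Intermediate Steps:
h(N) = 0
d(W) = 0
H(C, c) = -25*c (H(C, c) = -25*c + 0 = -25*c)
(H(-19, d(-2)) - 199)**2 = (-25*0 - 199)**2 = (0 - 199)**2 = (-199)**2 = 39601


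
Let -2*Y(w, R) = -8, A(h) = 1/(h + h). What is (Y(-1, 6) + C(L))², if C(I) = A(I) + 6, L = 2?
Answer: 1681/16 ≈ 105.06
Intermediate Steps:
A(h) = 1/(2*h)
Y(w, R) = 4 (Y(w, R) = -½*(-8) = 4)
C(I) = 6 + 1/(2*I) (C(I) = 1/(2*I) + 6 = 6 + 1/(2*I))
(Y(-1, 6) + C(L))² = (4 + (6 + (½)/2))² = (4 + (6 + (½)*(½)))² = (4 + (6 + ¼))² = (4 + 25/4)² = (41/4)² = 1681/16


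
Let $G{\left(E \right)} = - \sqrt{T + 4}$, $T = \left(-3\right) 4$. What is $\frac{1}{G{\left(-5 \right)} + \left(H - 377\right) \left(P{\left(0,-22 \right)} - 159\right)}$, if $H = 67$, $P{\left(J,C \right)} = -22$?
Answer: $\frac{28055}{1574166054} + \frac{i \sqrt{2}}{1574166054} \approx 1.7822 \cdot 10^{-5} + 8.9839 \cdot 10^{-10} i$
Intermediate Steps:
$T = -12$
$G{\left(E \right)} = - 2 i \sqrt{2}$ ($G{\left(E \right)} = - \sqrt{-12 + 4} = - \sqrt{-8} = - 2 i \sqrt{2}$)
$\frac{1}{G{\left(-5 \right)} + \left(H - 377\right) \left(P{\left(0,-22 \right)} - 159\right)} = \frac{1}{- 2 i \sqrt{2} + \left(67 - 377\right) \left(-22 - 159\right)} = \frac{1}{- 2 i \sqrt{2} - -56110} = \frac{1}{- 2 i \sqrt{2} + 56110} = \frac{1}{56110 - 2 i \sqrt{2}}$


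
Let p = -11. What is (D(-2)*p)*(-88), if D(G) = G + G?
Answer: -3872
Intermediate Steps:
D(G) = 2*G
(D(-2)*p)*(-88) = ((2*(-2))*(-11))*(-88) = -4*(-11)*(-88) = 44*(-88) = -3872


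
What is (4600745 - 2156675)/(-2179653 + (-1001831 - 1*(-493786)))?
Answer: -1222035/1343849 ≈ -0.90935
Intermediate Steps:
(4600745 - 2156675)/(-2179653 + (-1001831 - 1*(-493786))) = 2444070/(-2179653 + (-1001831 + 493786)) = 2444070/(-2179653 - 508045) = 2444070/(-2687698) = 2444070*(-1/2687698) = -1222035/1343849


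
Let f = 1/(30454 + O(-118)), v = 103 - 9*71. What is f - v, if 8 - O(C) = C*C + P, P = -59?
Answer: 8895993/16597 ≈ 536.00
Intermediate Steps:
O(C) = 67 - C**2 (O(C) = 8 - (C*C - 59) = 8 - (C**2 - 59) = 8 - (-59 + C**2) = 8 + (59 - C**2) = 67 - C**2)
v = -536 (v = 103 - 639 = -536)
f = 1/16597 (f = 1/(30454 + (67 - 1*(-118)**2)) = 1/(30454 + (67 - 1*13924)) = 1/(30454 + (67 - 13924)) = 1/(30454 - 13857) = 1/16597 ≈ 6.0252e-5)
f - v = 1/16597 - 1*(-536) = 1/16597 + 536 = 8895993/16597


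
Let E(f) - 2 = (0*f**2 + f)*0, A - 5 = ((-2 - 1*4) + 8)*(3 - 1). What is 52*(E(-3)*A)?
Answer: 936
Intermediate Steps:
A = 9 (A = 5 + ((-2 - 1*4) + 8)*(3 - 1) = 5 + ((-2 - 4) + 8)*2 = 5 + (-6 + 8)*2 = 5 + 2*2 = 5 + 4 = 9)
E(f) = 2 (E(f) = 2 + (0*f**2 + f)*0 = 2 + (0 + f)*0 = 2 + f*0 = 2 + 0 = 2)
52*(E(-3)*A) = 52*(2*9) = 52*18 = 936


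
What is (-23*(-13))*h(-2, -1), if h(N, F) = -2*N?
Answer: 1196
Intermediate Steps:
(-23*(-13))*h(-2, -1) = (-23*(-13))*(-2*(-2)) = 299*4 = 1196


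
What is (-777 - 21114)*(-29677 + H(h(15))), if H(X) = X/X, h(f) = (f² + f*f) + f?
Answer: 649637316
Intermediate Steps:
h(f) = f + 2*f² (h(f) = (f² + f²) + f = 2*f² + f = f + 2*f²)
H(X) = 1
(-777 - 21114)*(-29677 + H(h(15))) = (-777 - 21114)*(-29677 + 1) = -21891*(-29676) = 649637316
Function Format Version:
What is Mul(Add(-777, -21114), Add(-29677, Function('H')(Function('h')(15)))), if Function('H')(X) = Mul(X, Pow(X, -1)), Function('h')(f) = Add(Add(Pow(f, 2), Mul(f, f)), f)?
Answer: 649637316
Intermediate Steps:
Function('h')(f) = Add(f, Mul(2, Pow(f, 2))) (Function('h')(f) = Add(Add(Pow(f, 2), Pow(f, 2)), f) = Add(Mul(2, Pow(f, 2)), f) = Add(f, Mul(2, Pow(f, 2))))
Function('H')(X) = 1
Mul(Add(-777, -21114), Add(-29677, Function('H')(Function('h')(15)))) = Mul(Add(-777, -21114), Add(-29677, 1)) = Mul(-21891, -29676) = 649637316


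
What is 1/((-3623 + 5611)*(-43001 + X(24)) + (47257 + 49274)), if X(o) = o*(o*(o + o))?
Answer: -1/30425233 ≈ -3.2867e-8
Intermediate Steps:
X(o) = 2*o³ (X(o) = o*(o*(2*o)) = o*(2*o²) = 2*o³)
1/((-3623 + 5611)*(-43001 + X(24)) + (47257 + 49274)) = 1/((-3623 + 5611)*(-43001 + 2*24³) + (47257 + 49274)) = 1/(1988*(-43001 + 2*13824) + 96531) = 1/(1988*(-43001 + 27648) + 96531) = 1/(1988*(-15353) + 96531) = 1/(-30521764 + 96531) = 1/(-30425233) = -1/30425233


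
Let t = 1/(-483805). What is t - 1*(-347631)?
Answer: 168185615954/483805 ≈ 3.4763e+5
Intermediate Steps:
t = -1/483805 ≈ -2.0669e-6
t - 1*(-347631) = -1/483805 - 1*(-347631) = -1/483805 + 347631 = 168185615954/483805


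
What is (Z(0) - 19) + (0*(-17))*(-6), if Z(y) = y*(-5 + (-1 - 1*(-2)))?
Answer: -19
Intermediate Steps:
Z(y) = -4*y (Z(y) = y*(-5 + (-1 + 2)) = y*(-5 + 1) = y*(-4) = -4*y)
(Z(0) - 19) + (0*(-17))*(-6) = (-4*0 - 19) + (0*(-17))*(-6) = (0 - 19) + 0*(-6) = -19 + 0 = -19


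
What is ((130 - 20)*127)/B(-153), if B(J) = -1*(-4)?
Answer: 6985/2 ≈ 3492.5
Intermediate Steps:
B(J) = 4
((130 - 20)*127)/B(-153) = ((130 - 20)*127)/4 = (110*127)*(¼) = 13970*(¼) = 6985/2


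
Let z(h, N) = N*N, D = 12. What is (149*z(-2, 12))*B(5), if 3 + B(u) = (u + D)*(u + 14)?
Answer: 6865920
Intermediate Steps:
z(h, N) = N²
B(u) = -3 + (12 + u)*(14 + u) (B(u) = -3 + (u + 12)*(u + 14) = -3 + (12 + u)*(14 + u))
(149*z(-2, 12))*B(5) = (149*12²)*(165 + 5² + 26*5) = (149*144)*(165 + 25 + 130) = 21456*320 = 6865920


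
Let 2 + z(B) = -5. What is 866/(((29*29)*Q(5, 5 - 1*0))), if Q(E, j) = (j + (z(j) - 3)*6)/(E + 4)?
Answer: -7794/46255 ≈ -0.16850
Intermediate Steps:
z(B) = -7 (z(B) = -2 - 5 = -7)
Q(E, j) = (-60 + j)/(4 + E) (Q(E, j) = (j + (-7 - 3)*6)/(E + 4) = (j - 10*6)/(4 + E) = (j - 60)/(4 + E) = (-60 + j)/(4 + E))
866/(((29*29)*Q(5, 5 - 1*0))) = 866/(((29*29)*((-60 + (5 - 1*0))/(4 + 5)))) = 866/((841*((-60 + (5 + 0))/9))) = 866/((841*((-60 + 5)/9))) = 866/((841*((⅑)*(-55)))) = 866/((841*(-55/9))) = 866/(-46255/9) = 866*(-9/46255) = -7794/46255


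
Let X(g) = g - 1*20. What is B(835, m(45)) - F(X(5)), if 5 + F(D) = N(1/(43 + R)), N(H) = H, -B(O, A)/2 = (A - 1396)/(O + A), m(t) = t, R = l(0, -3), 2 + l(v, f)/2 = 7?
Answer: 187763/23320 ≈ 8.0516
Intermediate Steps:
l(v, f) = 10 (l(v, f) = -4 + 2*7 = -4 + 14 = 10)
R = 10
B(O, A) = -2*(-1396 + A)/(A + O) (B(O, A) = -2*(A - 1396)/(O + A) = -2*(-1396 + A)/(A + O))
X(g) = -20 + g (X(g) = g - 20 = -20 + g)
F(D) = -264/53 (F(D) = -5 + 1/(43 + 10) = -5 + 1/53 = -264/53)
B(835, m(45)) - F(X(5)) = 2*(1396 - 1*45)/(45 + 835) - 1*(-264/53) = 2*(1396 - 45)/880 + 264/53 = 2*(1/880)*1351 + 264/53 = 1351/440 + 264/53 = 187763/23320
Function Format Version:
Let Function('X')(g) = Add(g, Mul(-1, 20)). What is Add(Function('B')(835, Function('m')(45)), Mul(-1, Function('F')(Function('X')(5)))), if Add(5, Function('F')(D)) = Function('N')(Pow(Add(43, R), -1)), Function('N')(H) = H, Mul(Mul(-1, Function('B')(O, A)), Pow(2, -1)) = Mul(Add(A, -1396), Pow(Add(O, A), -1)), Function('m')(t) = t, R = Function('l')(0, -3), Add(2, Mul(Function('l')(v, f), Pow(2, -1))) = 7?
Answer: Rational(187763, 23320) ≈ 8.0516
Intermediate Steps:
Function('l')(v, f) = 10 (Function('l')(v, f) = Add(-4, Mul(2, 7)) = Add(-4, 14) = 10)
R = 10
Function('B')(O, A) = Mul(-2, Pow(Add(A, O), -1), Add(-1396, A)) (Function('B')(O, A) = Mul(-2, Mul(Add(A, -1396), Pow(Add(O, A), -1))) = Mul(-2, Mul(Add(-1396, A), Pow(Add(A, O), -1))) = Mul(-2, Mul(Pow(Add(A, O), -1), Add(-1396, A))) = Mul(-2, Pow(Add(A, O), -1), Add(-1396, A)))
Function('X')(g) = Add(-20, g) (Function('X')(g) = Add(g, -20) = Add(-20, g))
Function('F')(D) = Rational(-264, 53) (Function('F')(D) = Add(-5, Pow(Add(43, 10), -1)) = Add(-5, Pow(53, -1)) = Add(-5, Rational(1, 53)) = Rational(-264, 53))
Add(Function('B')(835, Function('m')(45)), Mul(-1, Function('F')(Function('X')(5)))) = Add(Mul(2, Pow(Add(45, 835), -1), Add(1396, Mul(-1, 45))), Mul(-1, Rational(-264, 53))) = Add(Mul(2, Pow(880, -1), Add(1396, -45)), Rational(264, 53)) = Add(Mul(2, Rational(1, 880), 1351), Rational(264, 53)) = Add(Rational(1351, 440), Rational(264, 53)) = Rational(187763, 23320)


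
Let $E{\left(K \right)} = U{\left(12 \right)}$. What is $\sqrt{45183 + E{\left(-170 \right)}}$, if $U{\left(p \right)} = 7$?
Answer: $\sqrt{45190} \approx 212.58$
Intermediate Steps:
$E{\left(K \right)} = 7$
$\sqrt{45183 + E{\left(-170 \right)}} = \sqrt{45183 + 7} = \sqrt{45190}$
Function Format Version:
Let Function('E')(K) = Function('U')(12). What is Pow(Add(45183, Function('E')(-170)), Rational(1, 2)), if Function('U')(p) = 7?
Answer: Pow(45190, Rational(1, 2)) ≈ 212.58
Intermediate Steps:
Function('E')(K) = 7
Pow(Add(45183, Function('E')(-170)), Rational(1, 2)) = Pow(Add(45183, 7), Rational(1, 2)) = Pow(45190, Rational(1, 2))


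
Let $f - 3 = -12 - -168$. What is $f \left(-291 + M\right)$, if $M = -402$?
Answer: $-110187$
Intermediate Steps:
$f = 159$ ($f = 3 - -156 = 3 + \left(-12 + 168\right) = 3 + 156 = 159$)
$f \left(-291 + M\right) = 159 \left(-291 - 402\right) = 159 \left(-693\right) = -110187$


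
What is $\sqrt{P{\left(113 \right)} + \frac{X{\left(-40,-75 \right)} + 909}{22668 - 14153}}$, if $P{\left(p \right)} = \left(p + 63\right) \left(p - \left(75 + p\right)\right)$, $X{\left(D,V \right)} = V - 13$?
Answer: $\frac{i \sqrt{957061979185}}{8515} \approx 114.89 i$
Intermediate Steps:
$X{\left(D,V \right)} = -13 + V$
$P{\left(p \right)} = -4725 - 75 p$ ($P{\left(p \right)} = \left(63 + p\right) \left(-75\right) = -4725 - 75 p$)
$\sqrt{P{\left(113 \right)} + \frac{X{\left(-40,-75 \right)} + 909}{22668 - 14153}} = \sqrt{\left(-4725 - 8475\right) + \frac{\left(-13 - 75\right) + 909}{22668 - 14153}} = \sqrt{\left(-4725 - 8475\right) + \frac{-88 + 909}{8515}} = \sqrt{-13200 + 821 \cdot \frac{1}{8515}} = \sqrt{-13200 + \frac{821}{8515}} = \sqrt{- \frac{112397179}{8515}} = \frac{i \sqrt{957061979185}}{8515}$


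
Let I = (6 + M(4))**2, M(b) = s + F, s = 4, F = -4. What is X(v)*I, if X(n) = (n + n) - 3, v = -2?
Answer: -252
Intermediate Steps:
M(b) = 0 (M(b) = 4 - 4 = 0)
I = 36 (I = (6 + 0)**2 = 6**2 = 36)
X(n) = -3 + 2*n (X(n) = 2*n - 3 = -3 + 2*n)
X(v)*I = (-3 + 2*(-2))*36 = (-3 - 4)*36 = -7*36 = -252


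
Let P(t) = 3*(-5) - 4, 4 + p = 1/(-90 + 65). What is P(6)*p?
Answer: 1919/25 ≈ 76.760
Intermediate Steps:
p = -101/25 (p = -4 + 1/(-90 + 65) = -4 + 1/(-25) = -4 - 1/25 = -101/25 ≈ -4.0400)
P(t) = -19 (P(t) = -15 - 4 = -19)
P(6)*p = -19*(-101/25) = 1919/25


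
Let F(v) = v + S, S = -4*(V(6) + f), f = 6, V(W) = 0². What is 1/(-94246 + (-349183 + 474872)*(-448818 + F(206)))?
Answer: -1/56388704450 ≈ -1.7734e-11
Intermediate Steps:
V(W) = 0
S = -24 (S = -4*(0 + 6) = -4*6 = -24)
F(v) = -24 + v (F(v) = v - 24 = -24 + v)
1/(-94246 + (-349183 + 474872)*(-448818 + F(206))) = 1/(-94246 + (-349183 + 474872)*(-448818 + (-24 + 206))) = 1/(-94246 + 125689*(-448818 + 182)) = 1/(-94246 + 125689*(-448636)) = 1/(-94246 - 56388610204) = 1/(-56388704450) = -1/56388704450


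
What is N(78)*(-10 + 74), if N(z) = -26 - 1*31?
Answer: -3648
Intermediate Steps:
N(z) = -57 (N(z) = -26 - 31 = -57)
N(78)*(-10 + 74) = -57*(-10 + 74) = -57*64 = -3648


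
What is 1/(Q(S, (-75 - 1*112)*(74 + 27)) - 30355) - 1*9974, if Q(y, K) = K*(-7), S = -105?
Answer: -1015891795/101854 ≈ -9974.0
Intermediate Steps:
Q(y, K) = -7*K
1/(Q(S, (-75 - 1*112)*(74 + 27)) - 30355) - 1*9974 = 1/(-7*(-75 - 1*112)*(74 + 27) - 30355) - 1*9974 = 1/(-7*(-75 - 112)*101 - 30355) - 9974 = 1/(-(-1309)*101 - 30355) - 9974 = 1/(-7*(-18887) - 30355) - 9974 = 1/(132209 - 30355) - 9974 = 1/101854 - 9974 = -1015891795/101854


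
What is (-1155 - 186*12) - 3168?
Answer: -6555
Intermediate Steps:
(-1155 - 186*12) - 3168 = (-1155 - 2232) - 3168 = -3387 - 3168 = -6555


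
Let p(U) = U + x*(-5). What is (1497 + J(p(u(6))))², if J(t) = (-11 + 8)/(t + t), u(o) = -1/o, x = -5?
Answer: 49748625936/22201 ≈ 2.2408e+6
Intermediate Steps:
p(U) = 25 + U (p(U) = U - 5*(-5) = U + 25 = 25 + U)
J(t) = -3/(2*t) (J(t) = -3*1/(2*t) = -3/(2*t))
(1497 + J(p(u(6))))² = (1497 - 3/(2*(25 - 1/6)))² = (1497 - 3/(2*(25 - 1*⅙)))² = (1497 - 3/(2*(25 - ⅙)))² = (1497 - 3/(2*149/6))² = (1497 - 3/2*6/149)² = (1497 - 9/149)² = (223044/149)² = 49748625936/22201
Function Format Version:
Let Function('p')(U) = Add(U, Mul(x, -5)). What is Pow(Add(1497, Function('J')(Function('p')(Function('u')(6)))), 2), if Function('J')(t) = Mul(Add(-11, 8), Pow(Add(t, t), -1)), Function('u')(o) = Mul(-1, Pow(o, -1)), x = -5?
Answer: Rational(49748625936, 22201) ≈ 2.2408e+6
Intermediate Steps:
Function('p')(U) = Add(25, U) (Function('p')(U) = Add(U, Mul(-5, -5)) = Add(U, 25) = Add(25, U))
Function('J')(t) = Mul(Rational(-3, 2), Pow(t, -1)) (Function('J')(t) = Mul(-3, Pow(Mul(2, t), -1)) = Mul(-3, Mul(Rational(1, 2), Pow(t, -1))) = Mul(Rational(-3, 2), Pow(t, -1)))
Pow(Add(1497, Function('J')(Function('p')(Function('u')(6)))), 2) = Pow(Add(1497, Mul(Rational(-3, 2), Pow(Add(25, Mul(-1, Pow(6, -1))), -1))), 2) = Pow(Add(1497, Mul(Rational(-3, 2), Pow(Add(25, Mul(-1, Rational(1, 6))), -1))), 2) = Pow(Add(1497, Mul(Rational(-3, 2), Pow(Add(25, Rational(-1, 6)), -1))), 2) = Pow(Add(1497, Mul(Rational(-3, 2), Pow(Rational(149, 6), -1))), 2) = Pow(Add(1497, Mul(Rational(-3, 2), Rational(6, 149))), 2) = Pow(Add(1497, Rational(-9, 149)), 2) = Pow(Rational(223044, 149), 2) = Rational(49748625936, 22201)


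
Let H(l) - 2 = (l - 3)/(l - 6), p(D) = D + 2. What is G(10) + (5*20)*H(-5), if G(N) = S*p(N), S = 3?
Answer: 3396/11 ≈ 308.73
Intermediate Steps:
p(D) = 2 + D
H(l) = 2 + (-3 + l)/(-6 + l) (H(l) = 2 + (l - 3)/(l - 6) = 2 + (-3 + l)/(-6 + l))
G(N) = 6 + 3*N (G(N) = 3*(2 + N) = 6 + 3*N)
G(10) + (5*20)*H(-5) = (6 + 3*10) + (5*20)*(3*(-5 - 5)/(-6 - 5)) = (6 + 30) + 100*(3*(-10)/(-11)) = 36 + 100*(3*(-1/11)*(-10)) = 36 + 100*(30/11) = 36 + 3000/11 = 3396/11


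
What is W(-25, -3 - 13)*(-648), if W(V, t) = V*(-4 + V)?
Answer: -469800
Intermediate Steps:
W(-25, -3 - 13)*(-648) = -25*(-4 - 25)*(-648) = -25*(-29)*(-648) = 725*(-648) = -469800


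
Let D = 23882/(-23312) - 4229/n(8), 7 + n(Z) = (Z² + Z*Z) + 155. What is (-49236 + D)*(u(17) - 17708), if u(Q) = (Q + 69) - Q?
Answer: 22539165147691/25944 ≈ 8.6876e+8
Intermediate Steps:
u(Q) = 69 (u(Q) = (69 + Q) - Q = 69)
n(Z) = 148 + 2*Z² (n(Z) = -7 + ((Z² + Z*Z) + 155) = -7 + ((Z² + Z²) + 155) = -7 + (2*Z² + 155) = -7 + (155 + 2*Z²) = 148 + 2*Z²)
D = -13147235/804264 (D = 23882/(-23312) - 4229/(148 + 2*8²) = 23882*(-1/23312) - 4229/(148 + 2*64) = -11941/11656 - 4229/(148 + 128) = -11941/11656 - 4229/276 = -13147235/804264 ≈ -16.347)
(-49236 + D)*(u(17) - 17708) = (-49236 - 13147235/804264)*(69 - 17708) = -39611889539/804264*(-17639) = 22539165147691/25944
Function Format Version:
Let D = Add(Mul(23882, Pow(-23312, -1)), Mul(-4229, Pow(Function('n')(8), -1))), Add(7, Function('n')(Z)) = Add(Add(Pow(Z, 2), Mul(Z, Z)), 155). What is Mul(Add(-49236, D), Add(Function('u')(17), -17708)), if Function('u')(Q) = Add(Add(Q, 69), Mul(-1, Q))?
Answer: Rational(22539165147691, 25944) ≈ 8.6876e+8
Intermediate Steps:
Function('u')(Q) = 69 (Function('u')(Q) = Add(Add(69, Q), Mul(-1, Q)) = 69)
Function('n')(Z) = Add(148, Mul(2, Pow(Z, 2))) (Function('n')(Z) = Add(-7, Add(Add(Pow(Z, 2), Mul(Z, Z)), 155)) = Add(-7, Add(Add(Pow(Z, 2), Pow(Z, 2)), 155)) = Add(-7, Add(Mul(2, Pow(Z, 2)), 155)) = Add(-7, Add(155, Mul(2, Pow(Z, 2)))) = Add(148, Mul(2, Pow(Z, 2))))
D = Rational(-13147235, 804264) (D = Add(Mul(23882, Pow(-23312, -1)), Mul(-4229, Pow(Add(148, Mul(2, Pow(8, 2))), -1))) = Add(Mul(23882, Rational(-1, 23312)), Mul(-4229, Pow(Add(148, Mul(2, 64)), -1))) = Add(Rational(-11941, 11656), Mul(-4229, Pow(Add(148, 128), -1))) = Add(Rational(-11941, 11656), Mul(-4229, Pow(276, -1))) = Add(Rational(-11941, 11656), Mul(-4229, Rational(1, 276))) = Add(Rational(-11941, 11656), Rational(-4229, 276)) = Rational(-13147235, 804264) ≈ -16.347)
Mul(Add(-49236, D), Add(Function('u')(17), -17708)) = Mul(Add(-49236, Rational(-13147235, 804264)), Add(69, -17708)) = Mul(Rational(-39611889539, 804264), -17639) = Rational(22539165147691, 25944)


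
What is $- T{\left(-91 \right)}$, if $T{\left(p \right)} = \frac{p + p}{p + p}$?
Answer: $-1$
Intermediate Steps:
$T{\left(p \right)} = 1$ ($T{\left(p \right)} = \frac{2 p}{2 p} = 2 p \frac{1}{2 p} = 1$)
$- T{\left(-91 \right)} = \left(-1\right) 1 = -1$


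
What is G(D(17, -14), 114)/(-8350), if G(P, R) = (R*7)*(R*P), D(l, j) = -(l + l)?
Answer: 1546524/4175 ≈ 370.42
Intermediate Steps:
D(l, j) = -2*l
G(P, R) = 7*P*R**2 (G(P, R) = (7*R)*(P*R) = 7*P*R**2)
G(D(17, -14), 114)/(-8350) = (7*(-2*17)*114**2)/(-8350) = (7*(-34)*12996)*(-1/8350) = -3093048*(-1/8350) = 1546524/4175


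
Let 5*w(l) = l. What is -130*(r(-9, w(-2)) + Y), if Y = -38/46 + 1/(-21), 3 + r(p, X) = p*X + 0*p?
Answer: 17186/483 ≈ 35.582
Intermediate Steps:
w(l) = l/5
r(p, X) = -3 + X*p (r(p, X) = -3 + (p*X + 0*p) = -3 + (X*p + 0) = -3 + X*p)
Y = -422/483 (Y = -38*1/46 + 1*(-1/21) = -19/23 - 1/21 = -422/483 ≈ -0.87371)
-130*(r(-9, w(-2)) + Y) = -130*((-3 + ((1/5)*(-2))*(-9)) - 422/483) = -130*((-3 - 2/5*(-9)) - 422/483) = -130*((-3 + 18/5) - 422/483) = -130*(3/5 - 422/483) = -130*(-661/2415) = 17186/483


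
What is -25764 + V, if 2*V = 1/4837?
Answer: -249240935/9674 ≈ -25764.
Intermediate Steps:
V = 1/9674 (V = (1/2)/4837 = (1/2)*(1/4837) = 1/9674 ≈ 0.00010337)
-25764 + V = -25764 + 1/9674 = -249240935/9674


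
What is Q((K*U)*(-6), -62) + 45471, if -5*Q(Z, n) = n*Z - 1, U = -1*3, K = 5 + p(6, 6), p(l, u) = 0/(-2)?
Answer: 232936/5 ≈ 46587.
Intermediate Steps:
p(l, u) = 0 (p(l, u) = 0*(-1/2) = 0)
K = 5 (K = 5 + 0 = 5)
U = -3
Q(Z, n) = 1/5 - Z*n/5 (Q(Z, n) = -(n*Z - 1)/5 = -(Z*n - 1)/5 = -(-1 + Z*n)/5 = 1/5 - Z*n/5)
Q((K*U)*(-6), -62) + 45471 = (1/5 - 1/5*(5*(-3))*(-6)*(-62)) + 45471 = (1/5 - 1/5*(-15*(-6))*(-62)) + 45471 = (1/5 - 1/5*90*(-62)) + 45471 = (1/5 + 1116) + 45471 = 5581/5 + 45471 = 232936/5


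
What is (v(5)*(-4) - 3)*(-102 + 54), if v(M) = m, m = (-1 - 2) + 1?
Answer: -240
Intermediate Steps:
m = -2 (m = -3 + 1 = -2)
v(M) = -2
(v(5)*(-4) - 3)*(-102 + 54) = (-2*(-4) - 3)*(-102 + 54) = (8 - 3)*(-48) = 5*(-48) = -240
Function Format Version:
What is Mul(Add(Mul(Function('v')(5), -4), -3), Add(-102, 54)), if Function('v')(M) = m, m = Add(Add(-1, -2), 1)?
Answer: -240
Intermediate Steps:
m = -2 (m = Add(-3, 1) = -2)
Function('v')(M) = -2
Mul(Add(Mul(Function('v')(5), -4), -3), Add(-102, 54)) = Mul(Add(Mul(-2, -4), -3), Add(-102, 54)) = Mul(Add(8, -3), -48) = Mul(5, -48) = -240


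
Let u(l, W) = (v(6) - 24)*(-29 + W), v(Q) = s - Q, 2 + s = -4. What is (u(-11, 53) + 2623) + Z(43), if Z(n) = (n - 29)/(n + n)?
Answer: 75644/43 ≈ 1759.2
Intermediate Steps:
s = -6 (s = -2 - 4 = -6)
v(Q) = -6 - Q
Z(n) = (-29 + n)/(2*n) (Z(n) = (-29 + n)/((2*n)) = (-29 + n)*(1/(2*n)) = (-29 + n)/(2*n))
u(l, W) = 1044 - 36*W (u(l, W) = ((-6 - 1*6) - 24)*(-29 + W) = ((-6 - 6) - 24)*(-29 + W) = (-12 - 24)*(-29 + W) = -36*(-29 + W) = 1044 - 36*W)
(u(-11, 53) + 2623) + Z(43) = ((1044 - 36*53) + 2623) + (1/2)*(-29 + 43)/43 = ((1044 - 1908) + 2623) + (1/2)*(1/43)*14 = (-864 + 2623) + 7/43 = 1759 + 7/43 = 75644/43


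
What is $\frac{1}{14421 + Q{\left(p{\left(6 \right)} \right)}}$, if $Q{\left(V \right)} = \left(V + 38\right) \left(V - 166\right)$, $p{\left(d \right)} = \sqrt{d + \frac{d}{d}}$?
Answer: $\frac{145}{1175352} + \frac{2 \sqrt{7}}{1028433} \approx 0.00012851$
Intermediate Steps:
$p{\left(d \right)} = \sqrt{1 + d}$ ($p{\left(d \right)} = \sqrt{d + 1} = \sqrt{1 + d}$)
$Q{\left(V \right)} = \left(-166 + V\right) \left(38 + V\right)$ ($Q{\left(V \right)} = \left(38 + V\right) \left(-166 + V\right) = \left(-166 + V\right) \left(38 + V\right)$)
$\frac{1}{14421 + Q{\left(p{\left(6 \right)} \right)}} = \frac{1}{14421 - \left(6308 - 7 + 128 \sqrt{1 + 6}\right)} = \frac{1}{14421 - \left(6308 - 7 + 128 \sqrt{7}\right)} = \frac{1}{14421 - \left(6301 + 128 \sqrt{7}\right)} = \frac{1}{8120 - 128 \sqrt{7}}$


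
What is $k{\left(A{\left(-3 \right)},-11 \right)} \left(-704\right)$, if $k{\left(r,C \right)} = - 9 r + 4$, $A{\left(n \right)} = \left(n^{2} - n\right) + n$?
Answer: $54208$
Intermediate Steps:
$A{\left(n \right)} = n^{2}$
$k{\left(r,C \right)} = 4 - 9 r$
$k{\left(A{\left(-3 \right)},-11 \right)} \left(-704\right) = \left(4 - 9 \left(-3\right)^{2}\right) \left(-704\right) = \left(4 - 81\right) \left(-704\right) = \left(-77\right) \left(-704\right) = 54208$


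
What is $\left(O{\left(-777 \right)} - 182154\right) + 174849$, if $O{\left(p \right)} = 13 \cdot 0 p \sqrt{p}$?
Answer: $-7305$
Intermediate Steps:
$O{\left(p \right)} = 0$ ($O{\left(p \right)} = 0 p^{\frac{3}{2}} = 0$)
$\left(O{\left(-777 \right)} - 182154\right) + 174849 = \left(0 - 182154\right) + 174849 = -182154 + 174849 = -7305$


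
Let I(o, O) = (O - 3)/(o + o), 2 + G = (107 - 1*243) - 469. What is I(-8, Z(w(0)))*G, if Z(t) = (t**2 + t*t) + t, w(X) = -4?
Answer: 15175/16 ≈ 948.44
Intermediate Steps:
G = -607 (G = -2 + ((107 - 1*243) - 469) = -2 + ((107 - 243) - 469) = -2 + (-136 - 469) = -2 - 605 = -607)
Z(t) = t + 2*t**2 (Z(t) = (t**2 + t**2) + t = 2*t**2 + t = t + 2*t**2)
I(o, O) = (-3 + O)/(2*o) (I(o, O) = (-3 + O)/((2*o)) = (-3 + O)*(1/(2*o)) = (-3 + O)/(2*o))
I(-8, Z(w(0)))*G = ((1/2)*(-3 - 4*(1 + 2*(-4)))/(-8))*(-607) = ((1/2)*(-1/8)*(-3 - 4*(1 - 8)))*(-607) = ((1/2)*(-1/8)*(-3 - 4*(-7)))*(-607) = ((1/2)*(-1/8)*(-3 + 28))*(-607) = ((1/2)*(-1/8)*25)*(-607) = -25/16*(-607) = 15175/16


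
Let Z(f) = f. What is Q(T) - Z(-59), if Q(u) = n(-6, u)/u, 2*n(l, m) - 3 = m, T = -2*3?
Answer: 237/4 ≈ 59.250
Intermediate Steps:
T = -6
n(l, m) = 3/2 + m/2
Q(u) = (3/2 + u/2)/u
Q(T) - Z(-59) = (1/2)*(3 - 6)/(-6) - 1*(-59) = (1/2)*(-1/6)*(-3) + 59 = 1/4 + 59 = 237/4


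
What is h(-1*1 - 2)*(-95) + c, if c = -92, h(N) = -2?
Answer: 98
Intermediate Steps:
h(-1*1 - 2)*(-95) + c = -2*(-95) - 92 = 190 - 92 = 98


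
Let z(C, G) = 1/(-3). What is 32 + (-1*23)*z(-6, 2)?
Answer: 119/3 ≈ 39.667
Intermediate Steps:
z(C, G) = -⅓
32 + (-1*23)*z(-6, 2) = 32 - 1*23*(-⅓) = 32 - 23*(-⅓) = 32 + 23/3 = 119/3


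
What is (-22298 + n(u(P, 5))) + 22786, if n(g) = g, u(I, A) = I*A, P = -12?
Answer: 428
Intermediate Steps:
u(I, A) = A*I
(-22298 + n(u(P, 5))) + 22786 = (-22298 + 5*(-12)) + 22786 = (-22298 - 60) + 22786 = -22358 + 22786 = 428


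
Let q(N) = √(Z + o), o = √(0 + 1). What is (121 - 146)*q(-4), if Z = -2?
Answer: -25*I ≈ -25.0*I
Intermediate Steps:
o = 1 (o = √1 = 1)
q(N) = I (q(N) = √(-2 + 1) = √(-1) = I)
(121 - 146)*q(-4) = (121 - 146)*I = -25*I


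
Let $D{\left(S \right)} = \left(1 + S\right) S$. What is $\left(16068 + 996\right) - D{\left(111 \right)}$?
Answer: $4632$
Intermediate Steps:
$D{\left(S \right)} = S \left(1 + S\right)$
$\left(16068 + 996\right) - D{\left(111 \right)} = \left(16068 + 996\right) - 111 \left(1 + 111\right) = 17064 - 111 \cdot 112 = 17064 - 12432 = 4632$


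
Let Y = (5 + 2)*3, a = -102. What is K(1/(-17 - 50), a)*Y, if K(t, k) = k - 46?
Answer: -3108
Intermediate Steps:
K(t, k) = -46 + k
Y = 21 (Y = 7*3 = 21)
K(1/(-17 - 50), a)*Y = (-46 - 102)*21 = -148*21 = -3108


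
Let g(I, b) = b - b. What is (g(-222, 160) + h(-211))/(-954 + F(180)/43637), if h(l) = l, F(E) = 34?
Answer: 9207407/41629664 ≈ 0.22117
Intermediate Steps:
g(I, b) = 0
(g(-222, 160) + h(-211))/(-954 + F(180)/43637) = (0 - 211)/(-954 + 34/43637) = -211/(-954 + 34*(1/43637)) = -211/(-954 + 34/43637) = -211/(-41629664/43637) = -211*(-43637/41629664) = 9207407/41629664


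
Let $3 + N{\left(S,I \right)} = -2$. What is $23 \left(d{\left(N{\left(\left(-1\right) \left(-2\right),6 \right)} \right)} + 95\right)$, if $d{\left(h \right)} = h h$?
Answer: $2760$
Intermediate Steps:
$N{\left(S,I \right)} = -5$ ($N{\left(S,I \right)} = -3 - 2 = -5$)
$d{\left(h \right)} = h^{2}$
$23 \left(d{\left(N{\left(\left(-1\right) \left(-2\right),6 \right)} \right)} + 95\right) = 23 \left(\left(-5\right)^{2} + 95\right) = 23 \left(25 + 95\right) = 23 \cdot 120 = 2760$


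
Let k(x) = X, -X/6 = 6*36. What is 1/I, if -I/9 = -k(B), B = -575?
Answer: -1/11664 ≈ -8.5734e-5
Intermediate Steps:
X = -1296 (X = -36*36 = -6*216 = -1296)
k(x) = -1296
I = -11664 (I = -(-9)*(-1296) = -9*1296 = -11664)
1/I = 1/(-11664) = -1/11664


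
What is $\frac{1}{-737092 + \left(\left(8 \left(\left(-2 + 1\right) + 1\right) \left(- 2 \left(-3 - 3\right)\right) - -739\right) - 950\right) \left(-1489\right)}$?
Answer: $- \frac{1}{422913} \approx -2.3646 \cdot 10^{-6}$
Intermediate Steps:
$\frac{1}{-737092 + \left(\left(8 \left(\left(-2 + 1\right) + 1\right) \left(- 2 \left(-3 - 3\right)\right) - -739\right) - 950\right) \left(-1489\right)} = \frac{1}{-737092 + \left(\left(8 \left(-1 + 1\right) \left(\left(-2\right) \left(-6\right)\right) + 739\right) - 950\right) \left(-1489\right)} = \frac{1}{-737092 + \left(\left(8 \cdot 0 \cdot 12 + 739\right) - 950\right) \left(-1489\right)} = \frac{1}{-737092 + \left(\left(0 \cdot 12 + 739\right) - 950\right) \left(-1489\right)} = \frac{1}{-737092 + \left(\left(0 + 739\right) - 950\right) \left(-1489\right)} = \frac{1}{-737092 + \left(739 - 950\right) \left(-1489\right)} = \frac{1}{-737092 - -314179} = \frac{1}{-737092 + 314179} = \frac{1}{-422913} = - \frac{1}{422913}$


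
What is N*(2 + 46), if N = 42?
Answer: 2016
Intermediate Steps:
N*(2 + 46) = 42*(2 + 46) = 42*48 = 2016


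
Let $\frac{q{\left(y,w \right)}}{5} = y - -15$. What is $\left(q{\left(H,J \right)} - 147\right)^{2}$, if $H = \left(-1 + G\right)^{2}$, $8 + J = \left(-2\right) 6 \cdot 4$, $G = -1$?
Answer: $2704$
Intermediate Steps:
$J = -56$ ($J = -8 + \left(-2\right) 6 \cdot 4 = -8 - 48 = -56$)
$H = 4$ ($H = \left(-1 - 1\right)^{2} = \left(-2\right)^{2} = 4$)
$q{\left(y,w \right)} = 75 + 5 y$ ($q{\left(y,w \right)} = 5 \left(y - -15\right) = 5 \left(y + 15\right) = 5 \left(15 + y\right) = 75 + 5 y$)
$\left(q{\left(H,J \right)} - 147\right)^{2} = \left(\left(75 + 5 \cdot 4\right) - 147\right)^{2} = \left(\left(75 + 20\right) - 147\right)^{2} = \left(95 - 147\right)^{2} = \left(-52\right)^{2} = 2704$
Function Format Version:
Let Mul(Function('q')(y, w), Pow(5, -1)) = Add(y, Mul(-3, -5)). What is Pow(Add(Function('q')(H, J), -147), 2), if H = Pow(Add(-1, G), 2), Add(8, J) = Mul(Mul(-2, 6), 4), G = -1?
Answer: 2704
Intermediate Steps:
J = -56 (J = Add(-8, Mul(Mul(-2, 6), 4)) = Add(-8, Mul(-12, 4)) = Add(-8, -48) = -56)
H = 4 (H = Pow(Add(-1, -1), 2) = Pow(-2, 2) = 4)
Function('q')(y, w) = Add(75, Mul(5, y)) (Function('q')(y, w) = Mul(5, Add(y, Mul(-3, -5))) = Mul(5, Add(y, 15)) = Mul(5, Add(15, y)) = Add(75, Mul(5, y)))
Pow(Add(Function('q')(H, J), -147), 2) = Pow(Add(Add(75, Mul(5, 4)), -147), 2) = Pow(Add(Add(75, 20), -147), 2) = Pow(Add(95, -147), 2) = Pow(-52, 2) = 2704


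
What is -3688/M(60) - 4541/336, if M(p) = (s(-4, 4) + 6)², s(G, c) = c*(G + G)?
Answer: -1077221/56784 ≈ -18.970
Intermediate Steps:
s(G, c) = 2*G*c (s(G, c) = c*(2*G) = 2*G*c)
M(p) = 676 (M(p) = (2*(-4)*4 + 6)² = (-32 + 6)² = (-26)² = 676)
-3688/M(60) - 4541/336 = -3688/676 - 4541/336 = -3688*1/676 - 4541*1/336 = -922/169 - 4541/336 = -1077221/56784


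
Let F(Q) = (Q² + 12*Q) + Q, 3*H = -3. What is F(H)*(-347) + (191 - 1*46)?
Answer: 4309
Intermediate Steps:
H = -1 (H = (⅓)*(-3) = -1)
F(Q) = Q² + 13*Q
F(H)*(-347) + (191 - 1*46) = -(13 - 1)*(-347) + (191 - 1*46) = -1*12*(-347) + (191 - 46) = -12*(-347) + 145 = 4164 + 145 = 4309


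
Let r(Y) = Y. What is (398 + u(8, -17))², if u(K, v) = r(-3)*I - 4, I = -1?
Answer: 157609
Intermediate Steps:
u(K, v) = -1 (u(K, v) = -3*(-1) - 4 = 3 - 4 = -1)
(398 + u(8, -17))² = (398 - 1)² = 397² = 157609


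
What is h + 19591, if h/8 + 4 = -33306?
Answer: -246889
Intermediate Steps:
h = -266480 (h = -32 + 8*(-33306) = -32 - 266448 = -266480)
h + 19591 = -266480 + 19591 = -246889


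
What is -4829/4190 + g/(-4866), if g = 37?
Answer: -5913236/5097135 ≈ -1.1601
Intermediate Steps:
-4829/4190 + g/(-4866) = -4829/4190 + 37/(-4866) = -4829*1/4190 + 37*(-1/4866) = -4829/4190 - 37/4866 = -5913236/5097135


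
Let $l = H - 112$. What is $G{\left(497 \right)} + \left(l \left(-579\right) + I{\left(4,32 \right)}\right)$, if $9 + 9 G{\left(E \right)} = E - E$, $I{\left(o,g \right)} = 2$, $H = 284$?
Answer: $-99587$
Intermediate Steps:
$G{\left(E \right)} = -1$ ($G{\left(E \right)} = -1 + \frac{E - E}{9} = -1 + \frac{1}{9} \cdot 0 = -1 + 0 = -1$)
$l = 172$ ($l = 284 - 112 = 172$)
$G{\left(497 \right)} + \left(l \left(-579\right) + I{\left(4,32 \right)}\right) = -1 + \left(172 \left(-579\right) + 2\right) = -1 + \left(-99588 + 2\right) = -1 - 99586 = -99587$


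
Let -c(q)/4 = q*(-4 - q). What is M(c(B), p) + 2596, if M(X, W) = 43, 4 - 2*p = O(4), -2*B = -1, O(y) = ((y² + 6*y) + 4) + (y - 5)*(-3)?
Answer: 2639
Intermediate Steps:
O(y) = 19 + y² + 3*y (O(y) = (4 + y² + 6*y) + (-5 + y)*(-3) = (4 + y² + 6*y) + (15 - 3*y) = 19 + y² + 3*y)
B = ½ (B = -½*(-1) = ½ ≈ 0.50000)
c(q) = -4*q*(-4 - q)
p = -43/2 (p = 2 - (19 + 4² + 3*4)/2 = 2 - (19 + 16 + 12)/2 = 2 - ½*47 = 2 - 47/2 = -43/2 ≈ -21.500)
M(c(B), p) + 2596 = 43 + 2596 = 2639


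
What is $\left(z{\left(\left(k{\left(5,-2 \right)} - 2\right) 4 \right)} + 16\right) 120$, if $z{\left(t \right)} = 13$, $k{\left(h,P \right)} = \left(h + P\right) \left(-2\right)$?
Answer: $3480$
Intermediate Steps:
$k{\left(h,P \right)} = - 2 P - 2 h$ ($k{\left(h,P \right)} = \left(P + h\right) \left(-2\right) = - 2 P - 2 h$)
$\left(z{\left(\left(k{\left(5,-2 \right)} - 2\right) 4 \right)} + 16\right) 120 = \left(13 + 16\right) 120 = 29 \cdot 120 = 3480$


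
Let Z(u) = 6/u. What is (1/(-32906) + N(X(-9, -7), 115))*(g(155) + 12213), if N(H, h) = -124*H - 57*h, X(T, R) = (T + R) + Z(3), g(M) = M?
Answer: -980621708760/16453 ≈ -5.9601e+7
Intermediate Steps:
X(T, R) = 2 + R + T (X(T, R) = (T + R) + 6/3 = (R + T) + 6*(1/3) = (R + T) + 2 = 2 + R + T)
(1/(-32906) + N(X(-9, -7), 115))*(g(155) + 12213) = (1/(-32906) + (-124*(2 - 7 - 9) - 57*115))*(155 + 12213) = (-1/32906 + (-124*(-14) - 6555))*12368 = (-1/32906 + (1736 - 6555))*12368 = (-1/32906 - 4819)*12368 = -158574015/32906*12368 = -980621708760/16453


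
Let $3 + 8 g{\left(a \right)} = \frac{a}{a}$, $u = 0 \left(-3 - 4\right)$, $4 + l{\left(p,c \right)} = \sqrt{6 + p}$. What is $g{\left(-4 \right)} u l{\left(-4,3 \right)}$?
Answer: $0$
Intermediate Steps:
$l{\left(p,c \right)} = -4 + \sqrt{6 + p}$
$u = 0$ ($u = 0 \left(-3 - 4\right) = 0 \left(-7\right) = 0$)
$g{\left(a \right)} = - \frac{1}{4}$ ($g{\left(a \right)} = - \frac{3}{8} + \frac{a \frac{1}{a}}{8} = - \frac{3}{8} + \frac{1}{8} \cdot 1 = - \frac{3}{8} + \frac{1}{8} = - \frac{1}{4}$)
$g{\left(-4 \right)} u l{\left(-4,3 \right)} = \left(- \frac{1}{4}\right) 0 \left(-4 + \sqrt{6 - 4}\right) = 0 \left(-4 + \sqrt{2}\right) = 0$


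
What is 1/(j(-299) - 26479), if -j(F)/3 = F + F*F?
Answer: -1/293785 ≈ -3.4038e-6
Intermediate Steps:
j(F) = -3*F - 3*F**2 (j(F) = -3*(F + F*F) = -3*(F + F**2) = -3*F - 3*F**2)
1/(j(-299) - 26479) = 1/(-3*(-299)*(1 - 299) - 26479) = 1/(-3*(-299)*(-298) - 26479) = 1/(-267306 - 26479) = 1/(-293785) = -1/293785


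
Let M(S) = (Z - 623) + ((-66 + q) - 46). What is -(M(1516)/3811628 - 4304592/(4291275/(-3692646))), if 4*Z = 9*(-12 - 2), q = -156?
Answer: -40391401186959974739/10904495963800 ≈ -3.7041e+6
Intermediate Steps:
Z = -63/2 (Z = (9*(-12 - 2))/4 = (9*(-14))/4 = (¼)*(-126) = -63/2 ≈ -31.500)
M(S) = -1845/2 (M(S) = (-63/2 - 623) + ((-66 - 156) - 46) = -1309/2 + (-222 - 46) = -1309/2 - 268 = -1845/2)
-(M(1516)/3811628 - 4304592/(4291275/(-3692646))) = -(-1845/2/3811628 - 4304592/(4291275/(-3692646))) = -(-1845/2*1/3811628 - 4304592/(4291275*(-1/3692646))) = -(-1845/7623256 - 4304592/(-1430425/1230882)) = -(-1845/7623256 - 4304592*(-1230882/1430425)) = -(-1845/7623256 + 5298444810144/1430425) = -1*40391401186959974739/10904495963800 = -40391401186959974739/10904495963800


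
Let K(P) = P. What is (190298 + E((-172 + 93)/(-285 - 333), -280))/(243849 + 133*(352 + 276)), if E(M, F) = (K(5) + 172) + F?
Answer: 190195/327373 ≈ 0.58097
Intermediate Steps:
E(M, F) = 177 + F (E(M, F) = (5 + 172) + F = 177 + F)
(190298 + E((-172 + 93)/(-285 - 333), -280))/(243849 + 133*(352 + 276)) = (190298 + (177 - 280))/(243849 + 133*(352 + 276)) = (190298 - 103)/(243849 + 133*628) = 190195/(243849 + 83524) = 190195/327373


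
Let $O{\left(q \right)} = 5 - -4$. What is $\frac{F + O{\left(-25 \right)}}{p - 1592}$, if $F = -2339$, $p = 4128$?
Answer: $- \frac{1165}{1268} \approx -0.91877$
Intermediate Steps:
$O{\left(q \right)} = 9$ ($O{\left(q \right)} = 5 + 4 = 9$)
$\frac{F + O{\left(-25 \right)}}{p - 1592} = \frac{-2339 + 9}{4128 - 1592} = - \frac{2330}{2536} = \left(-2330\right) \frac{1}{2536} = - \frac{1165}{1268}$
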